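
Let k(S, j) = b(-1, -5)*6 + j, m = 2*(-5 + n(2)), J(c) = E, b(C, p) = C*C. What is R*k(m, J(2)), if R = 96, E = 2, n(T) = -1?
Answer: 768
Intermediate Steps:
b(C, p) = C²
J(c) = 2
m = -12 (m = 2*(-5 - 1) = 2*(-6) = -12)
k(S, j) = 6 + j (k(S, j) = (-1)²*6 + j = 1*6 + j = 6 + j)
R*k(m, J(2)) = 96*(6 + 2) = 96*8 = 768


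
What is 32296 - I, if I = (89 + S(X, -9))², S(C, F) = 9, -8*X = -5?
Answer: 22692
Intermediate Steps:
X = 5/8 (X = -⅛*(-5) = 5/8 ≈ 0.62500)
I = 9604 (I = (89 + 9)² = 98² = 9604)
32296 - I = 32296 - 1*9604 = 32296 - 9604 = 22692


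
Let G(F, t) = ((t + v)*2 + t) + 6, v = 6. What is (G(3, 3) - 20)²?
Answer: 49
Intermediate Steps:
G(F, t) = 18 + 3*t (G(F, t) = ((t + 6)*2 + t) + 6 = ((6 + t)*2 + t) + 6 = ((12 + 2*t) + t) + 6 = (12 + 3*t) + 6 = 18 + 3*t)
(G(3, 3) - 20)² = ((18 + 3*3) - 20)² = ((18 + 9) - 20)² = (27 - 20)² = 7² = 49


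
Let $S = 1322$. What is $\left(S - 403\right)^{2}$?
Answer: $844561$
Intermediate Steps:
$\left(S - 403\right)^{2} = \left(1322 - 403\right)^{2} = 919^{2} = 844561$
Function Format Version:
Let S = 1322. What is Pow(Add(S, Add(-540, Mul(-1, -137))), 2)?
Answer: 844561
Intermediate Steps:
Pow(Add(S, Add(-540, Mul(-1, -137))), 2) = Pow(Add(1322, Add(-540, Mul(-1, -137))), 2) = Pow(Add(1322, Add(-540, 137)), 2) = Pow(Add(1322, -403), 2) = Pow(919, 2) = 844561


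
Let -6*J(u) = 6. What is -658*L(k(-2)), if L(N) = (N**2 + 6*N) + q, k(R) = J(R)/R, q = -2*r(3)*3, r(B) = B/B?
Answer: 3619/2 ≈ 1809.5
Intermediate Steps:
r(B) = 1
q = -6 (q = -2*1*3 = -2*3 = -6)
J(u) = -1 (J(u) = -1/6*6 = -1)
k(R) = -1/R
L(N) = -6 + N**2 + 6*N (L(N) = (N**2 + 6*N) - 6 = -6 + N**2 + 6*N)
-658*L(k(-2)) = -658*(-6 + (-1/(-2))**2 + 6*(-1/(-2))) = -658*(-6 + (-1*(-1/2))**2 + 6*(-1*(-1/2))) = -658*(-6 + (1/2)**2 + 6*(1/2)) = -658*(-6 + 1/4 + 3) = -658*(-11/4) = 3619/2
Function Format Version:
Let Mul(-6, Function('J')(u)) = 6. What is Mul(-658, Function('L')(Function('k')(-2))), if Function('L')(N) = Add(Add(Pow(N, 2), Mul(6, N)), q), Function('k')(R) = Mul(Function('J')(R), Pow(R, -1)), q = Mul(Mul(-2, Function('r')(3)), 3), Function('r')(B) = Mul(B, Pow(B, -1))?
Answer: Rational(3619, 2) ≈ 1809.5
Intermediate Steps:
Function('r')(B) = 1
q = -6 (q = Mul(Mul(-2, 1), 3) = Mul(-2, 3) = -6)
Function('J')(u) = -1 (Function('J')(u) = Mul(Rational(-1, 6), 6) = -1)
Function('k')(R) = Mul(-1, Pow(R, -1))
Function('L')(N) = Add(-6, Pow(N, 2), Mul(6, N)) (Function('L')(N) = Add(Add(Pow(N, 2), Mul(6, N)), -6) = Add(-6, Pow(N, 2), Mul(6, N)))
Mul(-658, Function('L')(Function('k')(-2))) = Mul(-658, Add(-6, Pow(Mul(-1, Pow(-2, -1)), 2), Mul(6, Mul(-1, Pow(-2, -1))))) = Mul(-658, Add(-6, Pow(Mul(-1, Rational(-1, 2)), 2), Mul(6, Mul(-1, Rational(-1, 2))))) = Mul(-658, Add(-6, Pow(Rational(1, 2), 2), Mul(6, Rational(1, 2)))) = Mul(-658, Add(-6, Rational(1, 4), 3)) = Mul(-658, Rational(-11, 4)) = Rational(3619, 2)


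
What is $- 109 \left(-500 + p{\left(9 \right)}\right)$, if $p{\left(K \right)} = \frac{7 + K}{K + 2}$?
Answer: $\frac{597756}{11} \approx 54341.0$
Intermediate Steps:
$p{\left(K \right)} = \frac{7 + K}{2 + K}$
$- 109 \left(-500 + p{\left(9 \right)}\right) = - 109 \left(-500 + \frac{7 + 9}{2 + 9}\right) = - 109 \left(-500 + \frac{1}{11} \cdot 16\right) = - 109 \left(-500 + \frac{16}{11}\right) = \left(-109\right) \left(- \frac{5484}{11}\right) = \frac{597756}{11}$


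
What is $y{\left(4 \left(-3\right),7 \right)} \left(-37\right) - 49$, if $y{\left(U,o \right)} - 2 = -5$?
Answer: $62$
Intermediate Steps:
$y{\left(U,o \right)} = -3$ ($y{\left(U,o \right)} = 2 - 5 = -3$)
$y{\left(4 \left(-3\right),7 \right)} \left(-37\right) - 49 = \left(-3\right) \left(-37\right) - 49 = 111 - 49 = 62$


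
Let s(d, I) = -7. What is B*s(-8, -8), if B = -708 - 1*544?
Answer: 8764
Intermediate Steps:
B = -1252 (B = -708 - 544 = -1252)
B*s(-8, -8) = -1252*(-7) = 8764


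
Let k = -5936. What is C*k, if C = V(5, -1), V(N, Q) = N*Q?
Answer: 29680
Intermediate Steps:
C = -5 (C = 5*(-1) = -5)
C*k = -5*(-5936) = 29680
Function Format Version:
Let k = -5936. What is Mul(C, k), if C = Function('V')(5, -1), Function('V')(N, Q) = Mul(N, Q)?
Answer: 29680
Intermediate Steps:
C = -5 (C = Mul(5, -1) = -5)
Mul(C, k) = Mul(-5, -5936) = 29680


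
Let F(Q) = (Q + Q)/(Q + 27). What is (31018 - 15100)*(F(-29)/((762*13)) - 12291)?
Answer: -323014998901/1651 ≈ -1.9565e+8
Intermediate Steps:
F(Q) = 2*Q/(27 + Q) (F(Q) = (2*Q)/(27 + Q) = 2*Q/(27 + Q))
(31018 - 15100)*(F(-29)/((762*13)) - 12291) = (31018 - 15100)*((2*(-29)/(27 - 29))/((762*13)) - 12291) = 15918*((2*(-29)/(-2))/9906 - 12291) = 15918*((2*(-29)*(-½))*(1/9906) - 12291) = 15918*(29*(1/9906) - 12291) = 15918*(29/9906 - 12291) = 15918*(-121754617/9906) = -323014998901/1651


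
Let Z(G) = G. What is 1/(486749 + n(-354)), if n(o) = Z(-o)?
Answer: 1/487103 ≈ 2.0530e-6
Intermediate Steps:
n(o) = -o
1/(486749 + n(-354)) = 1/(486749 - 1*(-354)) = 1/(486749 + 354) = 1/487103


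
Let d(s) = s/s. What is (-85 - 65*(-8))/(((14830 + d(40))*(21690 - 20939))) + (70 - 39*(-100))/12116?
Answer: 22111726015/67474494698 ≈ 0.32770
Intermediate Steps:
d(s) = 1
(-85 - 65*(-8))/(((14830 + d(40))*(21690 - 20939))) + (70 - 39*(-100))/12116 = (-85 - 65*(-8))/(((14830 + 1)*(21690 - 20939))) + (70 - 39*(-100))/12116 = (-85 + 520)/((14831*751)) + (70 + 3900)*(1/12116) = 435/11138081 + 3970*(1/12116) = 435*(1/11138081) + 1985/6058 = 435/11138081 + 1985/6058 = 22111726015/67474494698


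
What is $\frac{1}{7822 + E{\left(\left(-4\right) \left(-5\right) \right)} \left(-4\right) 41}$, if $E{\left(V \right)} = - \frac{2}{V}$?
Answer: $\frac{5}{39192} \approx 0.00012758$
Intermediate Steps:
$\frac{1}{7822 + E{\left(\left(-4\right) \left(-5\right) \right)} \left(-4\right) 41} = \frac{1}{7822 + - \frac{2}{\left(-4\right) \left(-5\right)} \left(-4\right) 41} = \frac{1}{7822 + - \frac{2}{20} \left(-4\right) 41} = \frac{1}{7822 + \left(-2\right) \frac{1}{20} \left(-4\right) 41} = \frac{1}{7822 + \left(- \frac{1}{10}\right) \left(-4\right) 41} = \frac{1}{7822 + \frac{2}{5} \cdot 41} = \frac{1}{7822 + \frac{82}{5}} = \frac{1}{\frac{39192}{5}} = \frac{5}{39192}$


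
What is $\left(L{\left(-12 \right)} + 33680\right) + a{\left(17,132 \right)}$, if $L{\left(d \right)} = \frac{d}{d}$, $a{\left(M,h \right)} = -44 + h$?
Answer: $33769$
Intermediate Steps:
$L{\left(d \right)} = 1$
$\left(L{\left(-12 \right)} + 33680\right) + a{\left(17,132 \right)} = \left(1 + 33680\right) + \left(-44 + 132\right) = 33681 + 88 = 33769$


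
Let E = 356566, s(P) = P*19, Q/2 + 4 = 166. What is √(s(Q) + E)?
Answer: √362722 ≈ 602.26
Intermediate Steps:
Q = 324 (Q = -8 + 2*166 = -8 + 332 = 324)
s(P) = 19*P
√(s(Q) + E) = √(19*324 + 356566) = √(6156 + 356566) = √362722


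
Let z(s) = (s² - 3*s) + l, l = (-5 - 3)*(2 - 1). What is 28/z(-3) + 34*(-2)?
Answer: -326/5 ≈ -65.200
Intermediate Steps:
l = -8 (l = -8*1 = -8)
z(s) = -8 + s² - 3*s (z(s) = (s² - 3*s) - 8 = -8 + s² - 3*s)
28/z(-3) + 34*(-2) = 28/(-8 + (-3)² - 3*(-3)) + 34*(-2) = 28/(-8 + 9 + 9) - 68 = 28/10 - 68 = 28*(⅒) - 68 = 14/5 - 68 = -326/5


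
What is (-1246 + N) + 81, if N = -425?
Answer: -1590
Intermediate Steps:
(-1246 + N) + 81 = (-1246 - 425) + 81 = -1671 + 81 = -1590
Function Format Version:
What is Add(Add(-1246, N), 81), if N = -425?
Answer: -1590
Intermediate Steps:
Add(Add(-1246, N), 81) = Add(Add(-1246, -425), 81) = Add(-1671, 81) = -1590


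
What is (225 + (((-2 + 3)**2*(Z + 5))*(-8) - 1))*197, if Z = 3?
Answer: 31520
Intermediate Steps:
(225 + (((-2 + 3)**2*(Z + 5))*(-8) - 1))*197 = (225 + (((-2 + 3)**2*(3 + 5))*(-8) - 1))*197 = (225 + ((1**2*8)*(-8) - 1))*197 = (225 + ((1*8)*(-8) - 1))*197 = (225 + (8*(-8) - 1))*197 = (225 + (-64 - 1))*197 = (225 - 65)*197 = 160*197 = 31520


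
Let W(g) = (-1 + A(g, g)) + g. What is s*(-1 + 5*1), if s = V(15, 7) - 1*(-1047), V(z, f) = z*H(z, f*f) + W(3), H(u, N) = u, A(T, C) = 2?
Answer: 5104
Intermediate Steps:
W(g) = 1 + g (W(g) = (-1 + 2) + g = 1 + g)
V(z, f) = 4 + z² (V(z, f) = z*z + (1 + 3) = z² + 4 = 4 + z²)
s = 1276 (s = (4 + 15²) - 1*(-1047) = (4 + 225) + 1047 = 229 + 1047 = 1276)
s*(-1 + 5*1) = 1276*(-1 + 5*1) = 1276*(-1 + 5) = 1276*4 = 5104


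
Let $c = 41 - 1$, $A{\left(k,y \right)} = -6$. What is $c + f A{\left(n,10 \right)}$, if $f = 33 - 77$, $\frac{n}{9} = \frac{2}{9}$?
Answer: $304$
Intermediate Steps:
$n = 2$ ($n = 9 \cdot \frac{2}{9} = 2$)
$c = 40$ ($c = 41 - 1 = 40$)
$f = -44$ ($f = 33 - 77 = -44$)
$c + f A{\left(n,10 \right)} = 40 - -264 = 40 + 264 = 304$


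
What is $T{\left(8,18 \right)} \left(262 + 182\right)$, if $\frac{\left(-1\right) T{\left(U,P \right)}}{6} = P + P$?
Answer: $-95904$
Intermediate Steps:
$T{\left(U,P \right)} = - 12 P$ ($T{\left(U,P \right)} = - 6 \left(P + P\right) = - 6 \cdot 2 P = - 12 P$)
$T{\left(8,18 \right)} \left(262 + 182\right) = \left(-12\right) 18 \left(262 + 182\right) = \left(-216\right) 444 = -95904$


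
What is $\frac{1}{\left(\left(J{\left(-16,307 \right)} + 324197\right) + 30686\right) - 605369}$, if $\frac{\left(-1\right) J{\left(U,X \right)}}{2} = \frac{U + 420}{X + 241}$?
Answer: $- \frac{137}{34316784} \approx -3.9922 \cdot 10^{-6}$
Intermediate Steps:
$J{\left(U,X \right)} = - \frac{2 \left(420 + U\right)}{241 + X}$ ($J{\left(U,X \right)} = - 2 \frac{U + 420}{X + 241} = - 2 \frac{420 + U}{241 + X} = - \frac{2 \left(420 + U\right)}{241 + X}$)
$\frac{1}{\left(\left(J{\left(-16,307 \right)} + 324197\right) + 30686\right) - 605369} = \frac{1}{\left(\left(\frac{2 \left(-420 - -16\right)}{241 + 307} + 324197\right) + 30686\right) - 605369} = \frac{1}{\left(\left(\frac{2 \left(-420 + 16\right)}{548} + 324197\right) + 30686\right) - 605369} = \frac{1}{\left(\left(2 \cdot \frac{1}{548} \left(-404\right) + 324197\right) + 30686\right) - 605369} = \frac{1}{\left(\left(- \frac{202}{137} + 324197\right) + 30686\right) - 605369} = \frac{1}{\left(\frac{44414787}{137} + 30686\right) - 605369} = \frac{1}{\frac{48618769}{137} - 605369} = \frac{1}{- \frac{34316784}{137}} = - \frac{137}{34316784}$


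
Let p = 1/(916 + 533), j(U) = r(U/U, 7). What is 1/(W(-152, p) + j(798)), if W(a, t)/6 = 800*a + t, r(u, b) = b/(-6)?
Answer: -966/704794723 ≈ -1.3706e-6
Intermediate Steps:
r(u, b) = -b/6 (r(u, b) = b*(-⅙) = -b/6)
j(U) = -7/6 (j(U) = -⅙*7 = -7/6)
p = 1/1449 ≈ 0.00069013
W(a, t) = 6*t + 4800*a (W(a, t) = 6*(800*a + t) = 6*(t + 800*a) = 6*t + 4800*a)
1/(W(-152, p) + j(798)) = 1/((6*(1/1449) + 4800*(-152)) - 7/6) = 1/((2/483 - 729600) - 7/6) = 1/(-352396798/483 - 7/6) = 1/(-704794723/966) = -966/704794723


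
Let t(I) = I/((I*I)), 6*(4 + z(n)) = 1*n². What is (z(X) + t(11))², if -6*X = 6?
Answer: 61009/4356 ≈ 14.006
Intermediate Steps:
X = -1 (X = -⅙*6 = -1)
z(n) = -4 + n²/6 (z(n) = -4 + (1*n²)/6 = -4 + n²/6)
t(I) = 1/I (t(I) = I/(I²) = I/I² = 1/I)
(z(X) + t(11))² = ((-4 + (⅙)*(-1)²) + 1/11)² = ((-4 + (⅙)*1) + 1/11)² = ((-4 + ⅙) + 1/11)² = (-23/6 + 1/11)² = (-247/66)² = 61009/4356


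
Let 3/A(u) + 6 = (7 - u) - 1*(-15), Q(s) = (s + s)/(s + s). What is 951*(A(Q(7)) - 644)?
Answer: -3061269/5 ≈ -6.1225e+5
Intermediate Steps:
Q(s) = 1 (Q(s) = (2*s)/((2*s)) = (2*s)*(1/(2*s)) = 1)
A(u) = 3/(16 - u) (A(u) = 3/(-6 + ((7 - u) - 1*(-15))) = 3/(-6 + ((7 - u) + 15)) = 3/(-6 + (22 - u)) = 3/(16 - u))
951*(A(Q(7)) - 644) = 951*(-3/(-16 + 1) - 644) = 951*(-3/(-15) - 644) = 951*(-3*(-1/15) - 644) = 951*(⅕ - 644) = 951*(-3219/5) = -3061269/5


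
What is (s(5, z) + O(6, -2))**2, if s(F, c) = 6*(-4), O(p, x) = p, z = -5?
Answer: 324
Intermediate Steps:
s(F, c) = -24
(s(5, z) + O(6, -2))**2 = (-24 + 6)**2 = (-18)**2 = 324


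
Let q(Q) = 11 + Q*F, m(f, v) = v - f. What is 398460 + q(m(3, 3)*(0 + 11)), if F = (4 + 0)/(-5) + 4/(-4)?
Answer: 398471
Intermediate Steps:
F = -9/5 (F = 4*(-1/5) + 4*(-1/4) = -4/5 - 1 = -9/5 ≈ -1.8000)
q(Q) = 11 - 9*Q/5 (q(Q) = 11 + Q*(-9/5) = 11 - 9*Q/5)
398460 + q(m(3, 3)*(0 + 11)) = 398460 + (11 - 9*(3 - 1*3)*(0 + 11)/5) = 398460 + (11 - 9*(3 - 3)*11/5) = 398460 + (11 - 0*11) = 398460 + (11 - 9/5*0) = 398460 + (11 + 0) = 398460 + 11 = 398471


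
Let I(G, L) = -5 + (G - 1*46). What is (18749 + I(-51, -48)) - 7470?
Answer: 11177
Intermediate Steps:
I(G, L) = -51 + G (I(G, L) = -5 + (G - 46) = -5 + (-46 + G) = -51 + G)
(18749 + I(-51, -48)) - 7470 = (18749 + (-51 - 51)) - 7470 = (18749 - 102) - 7470 = 18647 - 7470 = 11177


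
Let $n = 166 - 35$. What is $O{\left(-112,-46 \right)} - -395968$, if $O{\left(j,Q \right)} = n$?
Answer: $396099$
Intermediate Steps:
$n = 131$
$O{\left(j,Q \right)} = 131$
$O{\left(-112,-46 \right)} - -395968 = 131 - -395968 = 131 + 395968 = 396099$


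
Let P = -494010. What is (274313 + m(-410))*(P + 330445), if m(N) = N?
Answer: -44800944195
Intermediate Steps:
(274313 + m(-410))*(P + 330445) = (274313 - 410)*(-494010 + 330445) = 273903*(-163565) = -44800944195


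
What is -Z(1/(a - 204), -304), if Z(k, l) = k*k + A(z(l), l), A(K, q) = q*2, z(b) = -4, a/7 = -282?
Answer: 2884159871/4743684 ≈ 608.00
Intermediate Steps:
a = -1974 (a = 7*(-282) = -1974)
A(K, q) = 2*q
Z(k, l) = k**2 + 2*l (Z(k, l) = k*k + 2*l = k**2 + 2*l)
-Z(1/(a - 204), -304) = -((1/(-1974 - 204))**2 + 2*(-304)) = -((1/(-2178))**2 - 608) = -((-1/2178)**2 - 608) = -(1/4743684 - 608) = -1*(-2884159871/4743684) = 2884159871/4743684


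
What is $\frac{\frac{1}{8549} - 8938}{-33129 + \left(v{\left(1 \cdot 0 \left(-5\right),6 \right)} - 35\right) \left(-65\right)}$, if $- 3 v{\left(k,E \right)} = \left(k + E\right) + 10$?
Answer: $\frac{229232883}{782421578} \approx 0.29298$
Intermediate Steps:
$v{\left(k,E \right)} = - \frac{10}{3} - \frac{E}{3} - \frac{k}{3}$ ($v{\left(k,E \right)} = - \frac{\left(k + E\right) + 10}{3} = - \frac{\left(E + k\right) + 10}{3} = - \frac{10 + E + k}{3} = - \frac{10}{3} - \frac{E}{3} - \frac{k}{3}$)
$\frac{\frac{1}{8549} - 8938}{-33129 + \left(v{\left(1 \cdot 0 \left(-5\right),6 \right)} - 35\right) \left(-65\right)} = \frac{\frac{1}{8549} - 8938}{-33129 + \left(\left(- \frac{10}{3} - 2 - \frac{1 \cdot 0 \left(-5\right)}{3}\right) - 35\right) \left(-65\right)} = \frac{\frac{1}{8549} - 8938}{-33129 + \left(\left(- \frac{10}{3} - 2 - \frac{0 \left(-5\right)}{3}\right) - 35\right) \left(-65\right)} = - \frac{76410961}{8549 \left(-33129 + \left(\left(- \frac{10}{3} - 2 - 0\right) - 35\right) \left(-65\right)\right)} = - \frac{76410961}{8549 \left(-33129 + \left(\left(- \frac{10}{3} - 2 + 0\right) - 35\right) \left(-65\right)\right)} = - \frac{76410961}{8549 \left(-33129 + \left(- \frac{16}{3} - 35\right) \left(-65\right)\right)} = - \frac{76410961}{8549 \left(-33129 - - \frac{7865}{3}\right)} = - \frac{76410961}{8549 \left(-33129 + \frac{7865}{3}\right)} = - \frac{76410961}{8549 \left(- \frac{91522}{3}\right)} = \left(- \frac{76410961}{8549}\right) \left(- \frac{3}{91522}\right) = \frac{229232883}{782421578}$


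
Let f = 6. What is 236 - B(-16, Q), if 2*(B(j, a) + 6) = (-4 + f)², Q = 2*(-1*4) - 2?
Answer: 240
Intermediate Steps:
Q = -10 (Q = 2*(-4) - 2 = -8 - 2 = -10)
B(j, a) = -4 (B(j, a) = -6 + (-4 + 6)²/2 = -6 + (½)*2² = -6 + (½)*4 = -6 + 2 = -4)
236 - B(-16, Q) = 236 - 1*(-4) = 236 + 4 = 240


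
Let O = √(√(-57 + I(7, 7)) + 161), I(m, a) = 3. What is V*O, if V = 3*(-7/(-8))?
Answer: 21*√(161 + 3*I*√6)/8 ≈ 33.316 + 0.75992*I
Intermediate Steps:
O = √(161 + 3*I*√6) (O = √(√(-57 + 3) + 161) = √(√(-54) + 161) = √(3*I*√6 + 161) = √(161 + 3*I*√6) ≈ 12.692 + 0.28949*I)
V = 21/8 (V = 3*(-7*(-⅛)) = 3*(7/8) = 21/8 ≈ 2.6250)
V*O = 21*√(161 + 3*I*√6)/8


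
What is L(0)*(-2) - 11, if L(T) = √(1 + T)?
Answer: -13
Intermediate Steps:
L(0)*(-2) - 11 = √(1 + 0)*(-2) - 11 = √1*(-2) - 11 = 1*(-2) - 11 = -2 - 11 = -13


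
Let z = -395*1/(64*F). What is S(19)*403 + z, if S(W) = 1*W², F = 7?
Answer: 65175989/448 ≈ 1.4548e+5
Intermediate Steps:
S(W) = W²
z = -395/448 (z = -395/((8*8)*7) = -395/(64*7) = -395/448 ≈ -0.88170)
S(19)*403 + z = 19²*403 - 395/448 = 361*403 - 395/448 = 145483 - 395/448 = 65175989/448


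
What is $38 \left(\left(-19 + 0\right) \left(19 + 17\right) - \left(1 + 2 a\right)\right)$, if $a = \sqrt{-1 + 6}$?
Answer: $-26030 - 76 \sqrt{5} \approx -26200.0$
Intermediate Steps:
$a = \sqrt{5} \approx 2.2361$
$38 \left(\left(-19 + 0\right) \left(19 + 17\right) - \left(1 + 2 a\right)\right) = 38 \left(\left(-19 + 0\right) \left(19 + 17\right) - \left(1 + 2 \sqrt{5}\right)\right) = 38 \left(\left(-19\right) 36 - \left(1 + 2 \sqrt{5}\right)\right) = 38 \left(-684 - \left(1 + 2 \sqrt{5}\right)\right) = 38 \left(-685 - 2 \sqrt{5}\right) = -26030 - 76 \sqrt{5}$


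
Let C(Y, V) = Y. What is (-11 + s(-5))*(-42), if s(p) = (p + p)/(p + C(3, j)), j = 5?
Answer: 252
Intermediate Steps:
s(p) = 2*p/(3 + p) (s(p) = (p + p)/(p + 3) = (2*p)/(3 + p) = 2*p/(3 + p))
(-11 + s(-5))*(-42) = (-11 + 2*(-5)/(3 - 5))*(-42) = (-11 + 2*(-5)/(-2))*(-42) = (-11 + 2*(-5)*(-½))*(-42) = (-11 + 5)*(-42) = -6*(-42) = 252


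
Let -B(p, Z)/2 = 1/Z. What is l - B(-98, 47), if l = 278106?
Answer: 13070984/47 ≈ 2.7811e+5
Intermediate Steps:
B(p, Z) = -2/Z
l - B(-98, 47) = 278106 - (-2)/47 = 278106 - 1*(-2/47) = 278106 + 2/47 = 13070984/47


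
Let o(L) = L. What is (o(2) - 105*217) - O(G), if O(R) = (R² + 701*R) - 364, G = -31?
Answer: -1649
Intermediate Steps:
O(R) = -364 + R² + 701*R
(o(2) - 105*217) - O(G) = (2 - 105*217) - (-364 + (-31)² + 701*(-31)) = (2 - 22785) - (-364 + 961 - 21731) = -22783 - 1*(-21134) = -22783 + 21134 = -1649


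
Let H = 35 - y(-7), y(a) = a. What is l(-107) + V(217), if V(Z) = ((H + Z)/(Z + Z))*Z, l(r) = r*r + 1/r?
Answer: 2477797/214 ≈ 11578.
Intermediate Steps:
l(r) = 1/r + r² (l(r) = r² + 1/r = 1/r + r²)
H = 42 (H = 35 - 1*(-7) = 35 + 7 = 42)
V(Z) = 21 + Z/2 (V(Z) = ((42 + Z)/(Z + Z))*Z = ((42 + Z)/((2*Z)))*Z = ((42 + Z)*(1/(2*Z)))*Z = ((42 + Z)/(2*Z))*Z = 21 + Z/2)
l(-107) + V(217) = (1 + (-107)³)/(-107) + (21 + (½)*217) = -(1 - 1225043)/107 + (21 + 217/2) = -1/107*(-1225042) + 259/2 = 1225042/107 + 259/2 = 2477797/214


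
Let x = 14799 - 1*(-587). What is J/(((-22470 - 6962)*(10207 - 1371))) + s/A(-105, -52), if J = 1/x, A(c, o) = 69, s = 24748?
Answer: 4305399751907069/12003902654016 ≈ 358.67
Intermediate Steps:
x = 15386 (x = 14799 + 587 = 15386)
J = 1/15386 ≈ 6.4994e-5
J/(((-22470 - 6962)*(10207 - 1371))) + s/A(-105, -52) = 1/(15386*(((-22470 - 6962)*(10207 - 1371)))) + 24748/69 = 1/(15386*((-29432*8836))) + 24748*(1/69) = (1/15386)/(-260061152) + 1076/3 = (1/15386)*(-1/260061152) + 1076/3 = -1/4001300884672 + 1076/3 = 4305399751907069/12003902654016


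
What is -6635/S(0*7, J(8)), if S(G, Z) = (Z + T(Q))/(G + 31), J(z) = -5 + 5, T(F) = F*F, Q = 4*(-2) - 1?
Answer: -205685/81 ≈ -2539.3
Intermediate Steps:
Q = -9 (Q = -8 - 1 = -9)
T(F) = F²
J(z) = 0
S(G, Z) = (81 + Z)/(31 + G) (S(G, Z) = (Z + (-9)²)/(G + 31) = (Z + 81)/(31 + G) = (81 + Z)/(31 + G))
-6635/S(0*7, J(8)) = -6635*(31 + 0*7)/(81 + 0) = -6635/(81/(31 + 0)) = -6635/(81/31) = -6635/((1/31)*81) = -6635/81/31 = -6635*31/81 = -205685/81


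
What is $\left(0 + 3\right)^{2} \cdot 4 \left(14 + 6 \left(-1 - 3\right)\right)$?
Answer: $-360$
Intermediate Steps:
$\left(0 + 3\right)^{2} \cdot 4 \left(14 + 6 \left(-1 - 3\right)\right) = 3^{2} \cdot 4 \left(14 + 6 \left(-4\right)\right) = 9 \cdot 4 \left(14 - 24\right) = 36 \left(-10\right) = -360$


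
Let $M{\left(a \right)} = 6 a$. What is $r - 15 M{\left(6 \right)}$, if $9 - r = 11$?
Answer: $-542$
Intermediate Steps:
$r = -2$ ($r = 9 - 11 = -2$)
$r - 15 M{\left(6 \right)} = -2 - 15 \cdot 6 \cdot 6 = -2 - 540 = -542$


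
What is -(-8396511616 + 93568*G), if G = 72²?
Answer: 7911455104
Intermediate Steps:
G = 5184
-(-8396511616 + 93568*G) = -93568/(1/(-89737 + 5184)) = -93568/(1/(-84553)) = -93568/(-1/84553) = -93568*(-84553) = 7911455104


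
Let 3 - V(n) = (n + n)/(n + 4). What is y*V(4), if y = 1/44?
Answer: 1/22 ≈ 0.045455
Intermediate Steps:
V(n) = 3 - 2*n/(4 + n) (V(n) = 3 - (n + n)/(n + 4) = 3 - 2*n/(4 + n))
y = 1/44 ≈ 0.022727
y*V(4) = ((12 + 4)/(4 + 4))/44 = (16/8)/44 = ((⅛)*16)/44 = (1/44)*2 = 1/22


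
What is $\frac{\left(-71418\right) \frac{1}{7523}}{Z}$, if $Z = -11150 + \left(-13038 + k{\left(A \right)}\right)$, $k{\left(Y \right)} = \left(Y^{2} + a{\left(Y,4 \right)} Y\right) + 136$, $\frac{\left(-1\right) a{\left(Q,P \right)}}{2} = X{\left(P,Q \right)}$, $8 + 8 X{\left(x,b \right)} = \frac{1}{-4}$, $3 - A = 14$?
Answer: $\frac{380896}{961085819} \approx 0.00039632$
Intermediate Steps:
$A = -11$ ($A = 3 - 14 = -11$)
$X{\left(x,b \right)} = - \frac{33}{32}$ ($X{\left(x,b \right)} = -1 + \frac{1}{8 \left(-4\right)} = -1 + \frac{1}{8} \left(- \frac{1}{4}\right) = -1 - \frac{1}{32} = - \frac{33}{32}$)
$a{\left(Q,P \right)} = \frac{33}{16}$ ($a{\left(Q,P \right)} = \left(-2\right) \left(- \frac{33}{32}\right) = \frac{33}{16}$)
$k{\left(Y \right)} = 136 + Y^{2} + \frac{33 Y}{16}$ ($k{\left(Y \right)} = \left(Y^{2} + \frac{33 Y}{16}\right) + 136 = 136 + Y^{2} + \frac{33 Y}{16}$)
$Z = - \frac{383259}{16}$ ($Z = -11150 + \left(-13038 + \left(136 + \left(-11\right)^{2} + \frac{33}{16} \left(-11\right)\right)\right) = -11150 + \left(-13038 + \left(136 + 121 - \frac{363}{16}\right)\right) = -11150 + \left(-13038 + \frac{3749}{16}\right) = -11150 - \frac{204859}{16} = - \frac{383259}{16} \approx -23954.0$)
$\frac{\left(-71418\right) \frac{1}{7523}}{Z} = \frac{\left(-71418\right) \frac{1}{7523}}{- \frac{383259}{16}} = \left(-71418\right) \frac{1}{7523} \left(- \frac{16}{383259}\right) = \left(- \frac{71418}{7523}\right) \left(- \frac{16}{383259}\right) = \frac{380896}{961085819}$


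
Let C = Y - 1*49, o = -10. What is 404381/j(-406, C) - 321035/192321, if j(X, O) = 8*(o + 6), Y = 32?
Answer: -77781231421/6154272 ≈ -12639.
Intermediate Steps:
C = -17 (C = 32 - 1*49 = 32 - 49 = -17)
j(X, O) = -32 (j(X, O) = 8*(-10 + 6) = 8*(-4) = -32)
404381/j(-406, C) - 321035/192321 = 404381/(-32) - 321035/192321 = 404381*(-1/32) - 321035*1/192321 = -404381/32 - 321035/192321 = -77781231421/6154272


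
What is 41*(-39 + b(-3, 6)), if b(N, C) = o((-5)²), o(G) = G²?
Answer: 24026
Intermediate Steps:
b(N, C) = 625 (b(N, C) = ((-5)²)² = 25² = 625)
41*(-39 + b(-3, 6)) = 41*(-39 + 625) = 41*586 = 24026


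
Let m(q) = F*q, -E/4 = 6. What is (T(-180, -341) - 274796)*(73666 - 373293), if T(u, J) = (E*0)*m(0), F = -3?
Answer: 82336301092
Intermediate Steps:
E = -24 (E = -4*6 = -24)
m(q) = -3*q
T(u, J) = 0 (T(u, J) = (-24*0)*(-3*0) = 0*0 = 0)
(T(-180, -341) - 274796)*(73666 - 373293) = (0 - 274796)*(73666 - 373293) = -274796*(-299627) = 82336301092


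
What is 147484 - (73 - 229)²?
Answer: 123148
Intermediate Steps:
147484 - (73 - 229)² = 147484 - 1*(-156)² = 147484 - 1*24336 = 147484 - 24336 = 123148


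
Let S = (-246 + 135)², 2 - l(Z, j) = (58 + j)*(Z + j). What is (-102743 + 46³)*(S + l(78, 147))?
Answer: 182767414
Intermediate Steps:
l(Z, j) = 2 - (58 + j)*(Z + j)
S = 12321 (S = (-111)² = 12321)
(-102743 + 46³)*(S + l(78, 147)) = (-102743 + 46³)*(12321 + (2 - 1*147² - 58*78 - 58*147 - 1*78*147)) = (-102743 + 97336)*(12321 + (2 - 1*21609 - 4524 - 8526 - 11466)) = -5407*(12321 + (2 - 21609 - 4524 - 8526 - 11466)) = -5407*(12321 - 46123) = -5407*(-33802) = 182767414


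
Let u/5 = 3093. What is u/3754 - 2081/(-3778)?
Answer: 16559711/3545653 ≈ 4.6704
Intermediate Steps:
u = 15465 (u = 5*3093 = 15465)
u/3754 - 2081/(-3778) = 15465/3754 - 2081/(-3778) = 15465*(1/3754) - 2081*(-1/3778) = 15465/3754 + 2081/3778 = 16559711/3545653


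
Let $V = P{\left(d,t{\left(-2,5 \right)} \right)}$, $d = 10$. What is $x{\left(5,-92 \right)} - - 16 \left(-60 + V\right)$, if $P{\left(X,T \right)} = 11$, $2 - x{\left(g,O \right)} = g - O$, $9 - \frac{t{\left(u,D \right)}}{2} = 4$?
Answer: $-879$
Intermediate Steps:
$t{\left(u,D \right)} = 10$ ($t{\left(u,D \right)} = 18 - 8 = 10$)
$x{\left(g,O \right)} = 2 + O - g$ ($x{\left(g,O \right)} = 2 - \left(g - O\right) = 2 + \left(O - g\right) = 2 + O - g$)
$V = 11$
$x{\left(5,-92 \right)} - - 16 \left(-60 + V\right) = \left(2 - 92 - 5\right) - - 16 \left(-60 + 11\right) = \left(2 - 92 - 5\right) - \left(-16\right) \left(-49\right) = -95 - 784 = -879$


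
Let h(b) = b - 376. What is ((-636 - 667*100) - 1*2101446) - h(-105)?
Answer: -2168301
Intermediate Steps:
h(b) = -376 + b
((-636 - 667*100) - 1*2101446) - h(-105) = ((-636 - 667*100) - 1*2101446) - (-376 - 105) = ((-636 - 66700) - 2101446) - 1*(-481) = (-67336 - 2101446) + 481 = -2168782 + 481 = -2168301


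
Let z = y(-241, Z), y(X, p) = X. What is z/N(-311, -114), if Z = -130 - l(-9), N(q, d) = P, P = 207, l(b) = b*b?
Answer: -241/207 ≈ -1.1643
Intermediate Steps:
l(b) = b**2
N(q, d) = 207
Z = -211 (Z = -130 - 1*(-9)**2 = -130 - 1*81 = -130 - 81 = -211)
z = -241
z/N(-311, -114) = -241/207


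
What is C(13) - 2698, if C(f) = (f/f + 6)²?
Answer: -2649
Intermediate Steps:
C(f) = 49 (C(f) = (1 + 6)² = 7² = 49)
C(13) - 2698 = 49 - 2698 = -2649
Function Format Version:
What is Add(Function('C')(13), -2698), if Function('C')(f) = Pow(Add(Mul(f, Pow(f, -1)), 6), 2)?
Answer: -2649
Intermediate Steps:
Function('C')(f) = 49 (Function('C')(f) = Pow(Add(1, 6), 2) = Pow(7, 2) = 49)
Add(Function('C')(13), -2698) = Add(49, -2698) = -2649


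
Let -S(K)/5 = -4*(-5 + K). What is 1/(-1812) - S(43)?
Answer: -1377121/1812 ≈ -760.00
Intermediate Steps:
S(K) = -100 + 20*K (S(K) = -(-20)*(-5 + K) = -5*(20 - 4*K) = -100 + 20*K)
1/(-1812) - S(43) = 1/(-1812) - (-100 + 20*43) = -1/1812 - (-100 + 860) = -1/1812 - 1*760 = -1/1812 - 760 = -1377121/1812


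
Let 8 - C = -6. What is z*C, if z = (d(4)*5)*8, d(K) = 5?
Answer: 2800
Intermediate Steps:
C = 14 (C = 8 - 1*(-6) = 8 + 6 = 14)
z = 200 (z = (5*5)*8 = 25*8 = 200)
z*C = 200*14 = 2800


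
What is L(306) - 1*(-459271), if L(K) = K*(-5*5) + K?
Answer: 451927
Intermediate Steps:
L(K) = -24*K (L(K) = K*(-25) + K = -25*K + K = -24*K)
L(306) - 1*(-459271) = -24*306 - 1*(-459271) = -7344 + 459271 = 451927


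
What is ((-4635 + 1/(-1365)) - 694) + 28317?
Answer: 31378619/1365 ≈ 22988.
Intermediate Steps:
((-4635 + 1/(-1365)) - 694) + 28317 = ((-4635 - 1/1365) - 694) + 28317 = (-6326776/1365 - 694) + 28317 = -7274086/1365 + 28317 = 31378619/1365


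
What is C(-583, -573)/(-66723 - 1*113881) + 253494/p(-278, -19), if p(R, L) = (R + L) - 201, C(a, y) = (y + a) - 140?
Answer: -1907557707/3747533 ≈ -509.02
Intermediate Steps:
C(a, y) = -140 + a + y (C(a, y) = (a + y) - 140 = -140 + a + y)
p(R, L) = -201 + L + R (p(R, L) = (L + R) - 201 = -201 + L + R)
C(-583, -573)/(-66723 - 1*113881) + 253494/p(-278, -19) = (-140 - 583 - 573)/(-66723 - 1*113881) + 253494/(-201 - 19 - 278) = -1296/(-66723 - 113881) + 253494/(-498) = -1296/(-180604) + 253494*(-1/498) = -1296*(-1/180604) - 42249/83 = 324/45151 - 42249/83 = -1907557707/3747533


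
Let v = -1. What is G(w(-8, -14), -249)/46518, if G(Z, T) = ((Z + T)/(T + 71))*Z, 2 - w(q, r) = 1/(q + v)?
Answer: 21109/335348262 ≈ 6.2946e-5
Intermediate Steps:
w(q, r) = 2 - 1/(-1 + q) (w(q, r) = 2 - 1/(q - 1) = 2 - 1/(-1 + q))
G(Z, T) = Z*(T + Z)/(71 + T) (G(Z, T) = ((T + Z)/(71 + T))*Z = Z*(T + Z)/(71 + T))
G(w(-8, -14), -249)/46518 = (((-3 + 2*(-8))/(-1 - 8))*(-249 + (-3 + 2*(-8))/(-1 - 8))/(71 - 249))/46518 = (((-3 - 16)/(-9))*(-249 + (-3 - 16)/(-9))/(-178))*(1/46518) = (-⅑*(-19)*(-1/178)*(-249 - ⅑*(-19)))*(1/46518) = ((19/9)*(-1/178)*(-249 + 19/9))*(1/46518) = ((19/9)*(-1/178)*(-2222/9))*(1/46518) = (21109/7209)*(1/46518) = 21109/335348262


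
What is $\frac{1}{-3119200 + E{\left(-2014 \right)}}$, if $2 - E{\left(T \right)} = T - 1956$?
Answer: $- \frac{1}{3115228} \approx -3.21 \cdot 10^{-7}$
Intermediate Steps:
$E{\left(T \right)} = 1958 - T$ ($E{\left(T \right)} = 2 - \left(T - 1956\right) = 2 - \left(-1956 + T\right) = 1958 - T$)
$\frac{1}{-3119200 + E{\left(-2014 \right)}} = \frac{1}{-3119200 + \left(1958 - -2014\right)} = \frac{1}{-3119200 + \left(1958 + 2014\right)} = \frac{1}{-3119200 + 3972} = \frac{1}{-3115228} = - \frac{1}{3115228}$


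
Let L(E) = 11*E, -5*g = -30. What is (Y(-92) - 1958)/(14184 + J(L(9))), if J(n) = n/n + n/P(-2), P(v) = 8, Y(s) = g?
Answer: -15616/113579 ≈ -0.13749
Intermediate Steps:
g = 6 (g = -⅕*(-30) = 6)
Y(s) = 6
J(n) = 1 + n/8 (J(n) = n/n + n/8 = 1 + n*(⅛) = 1 + n/8)
(Y(-92) - 1958)/(14184 + J(L(9))) = (6 - 1958)/(14184 + (1 + (11*9)/8)) = -1952/(14184 + (1 + (⅛)*99)) = -1952/(14184 + (1 + 99/8)) = -1952/(14184 + 107/8) = -1952/113579/8 = -1952*8/113579 = -15616/113579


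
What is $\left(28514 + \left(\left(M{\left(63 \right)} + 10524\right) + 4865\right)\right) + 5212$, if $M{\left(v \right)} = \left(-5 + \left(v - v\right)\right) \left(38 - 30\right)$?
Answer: $49075$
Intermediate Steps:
$M{\left(v \right)} = -40$ ($M{\left(v \right)} = \left(-5 + 0\right) 8 = \left(-5\right) 8 = -40$)
$\left(28514 + \left(\left(M{\left(63 \right)} + 10524\right) + 4865\right)\right) + 5212 = \left(28514 + \left(\left(-40 + 10524\right) + 4865\right)\right) + 5212 = \left(28514 + \left(10484 + 4865\right)\right) + 5212 = \left(28514 + 15349\right) + 5212 = 43863 + 5212 = 49075$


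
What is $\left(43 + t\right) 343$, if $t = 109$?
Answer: $52136$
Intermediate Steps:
$\left(43 + t\right) 343 = \left(43 + 109\right) 343 = 152 \cdot 343 = 52136$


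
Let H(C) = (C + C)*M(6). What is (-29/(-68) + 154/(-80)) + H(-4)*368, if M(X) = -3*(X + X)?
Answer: 72068101/680 ≈ 1.0598e+5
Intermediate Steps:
M(X) = -6*X
H(C) = -72*C (H(C) = (C + C)*(-6*6) = (2*C)*(-36) = -72*C)
(-29/(-68) + 154/(-80)) + H(-4)*368 = (-29/(-68) + 154/(-80)) - 72*(-4)*368 = (-29*(-1/68) + 154*(-1/80)) + 288*368 = (29/68 - 77/40) + 105984 = -1019/680 + 105984 = 72068101/680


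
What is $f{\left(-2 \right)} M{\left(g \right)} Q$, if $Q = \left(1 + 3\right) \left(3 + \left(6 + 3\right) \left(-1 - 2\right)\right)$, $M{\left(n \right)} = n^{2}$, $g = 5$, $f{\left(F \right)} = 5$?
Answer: $-12000$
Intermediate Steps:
$Q = -96$ ($Q = 4 \left(3 + 9 \left(-3\right)\right) = 4 \left(3 - 27\right) = 4 \left(-24\right) = -96$)
$f{\left(-2 \right)} M{\left(g \right)} Q = 5 \cdot 5^{2} \left(-96\right) = 5 \cdot 25 \left(-96\right) = 125 \left(-96\right) = -12000$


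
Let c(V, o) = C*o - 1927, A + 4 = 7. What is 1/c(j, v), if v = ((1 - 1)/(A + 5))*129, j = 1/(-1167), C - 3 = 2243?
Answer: -1/1927 ≈ -0.00051894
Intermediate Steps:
A = 3 (A = -4 + 7 = 3)
C = 2246 (C = 3 + 2243 = 2246)
j = -1/1167 ≈ -0.00085690
v = 0 (v = ((1 - 1)/(3 + 5))*129 = (0/8)*129 = (0*(1/8))*129 = 0*129 = 0)
c(V, o) = -1927 + 2246*o (c(V, o) = 2246*o - 1927 = -1927 + 2246*o)
1/c(j, v) = 1/(-1927 + 2246*0) = 1/(-1927 + 0) = 1/(-1927) = -1/1927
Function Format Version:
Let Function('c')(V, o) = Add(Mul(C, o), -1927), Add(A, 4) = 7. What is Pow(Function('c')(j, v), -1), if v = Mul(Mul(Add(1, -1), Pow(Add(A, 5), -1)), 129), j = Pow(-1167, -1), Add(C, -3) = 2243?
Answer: Rational(-1, 1927) ≈ -0.00051894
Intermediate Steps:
A = 3 (A = Add(-4, 7) = 3)
C = 2246 (C = Add(3, 2243) = 2246)
j = Rational(-1, 1167) ≈ -0.00085690
v = 0 (v = Mul(Mul(Add(1, -1), Pow(Add(3, 5), -1)), 129) = Mul(Mul(0, Pow(8, -1)), 129) = Mul(Mul(0, Rational(1, 8)), 129) = Mul(0, 129) = 0)
Function('c')(V, o) = Add(-1927, Mul(2246, o)) (Function('c')(V, o) = Add(Mul(2246, o), -1927) = Add(-1927, Mul(2246, o)))
Pow(Function('c')(j, v), -1) = Pow(Add(-1927, Mul(2246, 0)), -1) = Pow(Add(-1927, 0), -1) = Pow(-1927, -1) = Rational(-1, 1927)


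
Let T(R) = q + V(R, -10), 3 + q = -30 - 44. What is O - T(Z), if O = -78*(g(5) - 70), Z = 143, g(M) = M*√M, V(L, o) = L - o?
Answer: 5384 - 390*√5 ≈ 4511.9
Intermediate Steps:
g(M) = M^(3/2)
q = -77 (q = -3 + (-30 - 44) = -3 - 74 = -77)
T(R) = -67 + R (T(R) = -77 + (R - 1*(-10)) = -77 + (R + 10) = -77 + (10 + R) = -67 + R)
O = 5460 - 390*√5 (O = -78*(5^(3/2) - 70) = -78*(5*√5 - 70) = -78*(-70 + 5*√5) = 5460 - 390*√5 ≈ 4587.9)
O - T(Z) = (5460 - 390*√5) - (-67 + 143) = (5460 - 390*√5) - 1*76 = (5460 - 390*√5) - 76 = 5384 - 390*√5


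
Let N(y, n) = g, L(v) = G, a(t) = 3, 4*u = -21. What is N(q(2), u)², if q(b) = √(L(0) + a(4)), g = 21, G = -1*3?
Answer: 441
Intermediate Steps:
u = -21/4 (u = (¼)*(-21) = -21/4 ≈ -5.2500)
G = -3
L(v) = -3
q(b) = 0 (q(b) = √(-3 + 3) = √0 = 0)
N(y, n) = 21
N(q(2), u)² = 21² = 441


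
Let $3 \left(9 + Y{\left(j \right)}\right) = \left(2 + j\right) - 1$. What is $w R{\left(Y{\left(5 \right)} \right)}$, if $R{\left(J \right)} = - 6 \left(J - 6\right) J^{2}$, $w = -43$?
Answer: $-164346$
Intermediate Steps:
$Y{\left(j \right)} = - \frac{26}{3} + \frac{j}{3}$ ($Y{\left(j \right)} = -9 + \frac{\left(2 + j\right) - 1}{3} = -9 + \frac{1 + j}{3} = -9 + \left(\frac{1}{3} + \frac{j}{3}\right) = - \frac{26}{3} + \frac{j}{3}$)
$R{\left(J \right)} = J^{2} \left(36 - 6 J\right)$ ($R{\left(J \right)} = - 6 \left(-6 + J\right) J^{2} = \left(36 - 6 J\right) J^{2} = J^{2} \left(36 - 6 J\right)$)
$w R{\left(Y{\left(5 \right)} \right)} = - 43 \cdot 6 \left(- \frac{26}{3} + \frac{1}{3} \cdot 5\right)^{2} \left(6 - \left(- \frac{26}{3} + \frac{1}{3} \cdot 5\right)\right) = - 43 \cdot 6 \left(- \frac{26}{3} + \frac{5}{3}\right)^{2} \left(6 - \left(- \frac{26}{3} + \frac{5}{3}\right)\right) = - 43 \cdot 6 \left(-7\right)^{2} \left(6 - -7\right) = - 43 \cdot 6 \cdot 49 \left(6 + 7\right) = - 43 \cdot 6 \cdot 49 \cdot 13 = \left(-43\right) 3822 = -164346$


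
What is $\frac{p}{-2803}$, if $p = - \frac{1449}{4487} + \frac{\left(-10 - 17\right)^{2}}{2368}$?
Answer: $\frac{22887}{4254640064} \approx 5.3793 \cdot 10^{-6}$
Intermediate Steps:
$p = - \frac{22887}{1517888}$ ($p = \left(-1449\right) \frac{1}{4487} + \left(-27\right)^{2} \cdot \frac{1}{2368} = - \frac{207}{641} + 729 \cdot \frac{1}{2368} = - \frac{207}{641} + \frac{729}{2368} = - \frac{22887}{1517888} \approx -0.015078$)
$\frac{p}{-2803} = - \frac{22887}{1517888 \left(-2803\right)} = \left(- \frac{22887}{1517888}\right) \left(- \frac{1}{2803}\right) = \frac{22887}{4254640064}$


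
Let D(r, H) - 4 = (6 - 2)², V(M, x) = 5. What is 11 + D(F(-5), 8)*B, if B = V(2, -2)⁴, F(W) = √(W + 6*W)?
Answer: 12511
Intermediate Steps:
F(W) = √7*√W (F(W) = √(7*W) = √7*√W)
B = 625 (B = 5⁴ = 625)
D(r, H) = 20 (D(r, H) = 4 + (6 - 2)² = 4 + 4² = 4 + 16 = 20)
11 + D(F(-5), 8)*B = 11 + 20*625 = 11 + 12500 = 12511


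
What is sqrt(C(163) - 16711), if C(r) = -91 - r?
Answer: 3*I*sqrt(1885) ≈ 130.25*I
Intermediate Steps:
sqrt(C(163) - 16711) = sqrt((-91 - 1*163) - 16711) = sqrt((-91 - 163) - 16711) = sqrt(-254 - 16711) = sqrt(-16965) = 3*I*sqrt(1885)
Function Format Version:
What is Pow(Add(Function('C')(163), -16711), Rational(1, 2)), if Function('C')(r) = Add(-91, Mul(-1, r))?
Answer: Mul(3, I, Pow(1885, Rational(1, 2))) ≈ Mul(130.25, I)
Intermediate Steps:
Pow(Add(Function('C')(163), -16711), Rational(1, 2)) = Pow(Add(Add(-91, Mul(-1, 163)), -16711), Rational(1, 2)) = Pow(Add(Add(-91, -163), -16711), Rational(1, 2)) = Pow(Add(-254, -16711), Rational(1, 2)) = Pow(-16965, Rational(1, 2)) = Mul(3, I, Pow(1885, Rational(1, 2)))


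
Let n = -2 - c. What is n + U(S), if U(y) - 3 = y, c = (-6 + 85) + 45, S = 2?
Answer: -121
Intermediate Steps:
c = 124 (c = 79 + 45 = 124)
U(y) = 3 + y
n = -126 (n = -2 - 1*124 = -2 - 124 = -126)
n + U(S) = -126 + (3 + 2) = -126 + 5 = -121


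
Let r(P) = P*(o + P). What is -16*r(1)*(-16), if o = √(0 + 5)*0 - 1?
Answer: 0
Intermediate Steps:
o = -1 (o = √5*0 - 1 = 0 - 1 = -1)
r(P) = P*(-1 + P)
-16*r(1)*(-16) = -16*(-1 + 1)*(-16) = -16*0*(-16) = 0*(-16) = 0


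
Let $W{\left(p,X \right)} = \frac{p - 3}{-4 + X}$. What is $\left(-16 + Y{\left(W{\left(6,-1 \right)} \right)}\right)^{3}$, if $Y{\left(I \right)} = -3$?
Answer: $-6859$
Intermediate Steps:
$W{\left(p,X \right)} = \frac{-3 + p}{-4 + X}$
$\left(-16 + Y{\left(W{\left(6,-1 \right)} \right)}\right)^{3} = \left(-16 - 3\right)^{3} = \left(-19\right)^{3} = -6859$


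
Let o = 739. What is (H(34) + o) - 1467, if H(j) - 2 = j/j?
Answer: -725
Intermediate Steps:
H(j) = 3 (H(j) = 2 + j/j = 2 + 1 = 3)
(H(34) + o) - 1467 = (3 + 739) - 1467 = 742 - 1467 = -725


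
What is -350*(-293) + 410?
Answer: 102960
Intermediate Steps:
-350*(-293) + 410 = 102550 + 410 = 102960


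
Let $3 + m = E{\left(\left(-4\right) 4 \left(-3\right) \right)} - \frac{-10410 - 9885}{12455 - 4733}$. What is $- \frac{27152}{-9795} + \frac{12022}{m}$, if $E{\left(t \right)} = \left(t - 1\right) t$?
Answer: $\frac{13962023948}{1723322505} \approx 8.1018$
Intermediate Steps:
$E{\left(t \right)} = t \left(-1 + t\right)$ ($E{\left(t \right)} = \left(-1 + t\right) t = t \left(-1 + t\right)$)
$m = \frac{175939}{78}$ ($m = -3 + \left(\left(-4\right) 4 \left(-3\right) \left(-1 + \left(-4\right) 4 \left(-3\right)\right) - \frac{-10410 - 9885}{12455 - 4733}\right) = -3 + \left(\left(-16\right) \left(-3\right) \left(-1 - -48\right) - \frac{-10410 - 9885}{7722}\right) = -3 - \left(- \frac{205}{78} - 48 \left(-1 + 48\right)\right) = -3 + \left(48 \cdot 47 - - \frac{205}{78}\right) = -3 + \left(2256 + \frac{205}{78}\right) = -3 + \frac{176173}{78} = \frac{175939}{78} \approx 2255.6$)
$- \frac{27152}{-9795} + \frac{12022}{m} = - \frac{27152}{-9795} + \frac{12022}{\frac{175939}{78}} = \left(-27152\right) \left(- \frac{1}{9795}\right) + 12022 \cdot \frac{78}{175939} = \frac{27152}{9795} + \frac{937716}{175939} = \frac{13962023948}{1723322505}$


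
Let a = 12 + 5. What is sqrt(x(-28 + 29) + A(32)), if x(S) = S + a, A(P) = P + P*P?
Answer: sqrt(1074) ≈ 32.772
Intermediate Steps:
a = 17
A(P) = P + P**2
x(S) = 17 + S (x(S) = S + 17 = 17 + S)
sqrt(x(-28 + 29) + A(32)) = sqrt((17 + (-28 + 29)) + 32*(1 + 32)) = sqrt((17 + 1) + 32*33) = sqrt(18 + 1056) = sqrt(1074)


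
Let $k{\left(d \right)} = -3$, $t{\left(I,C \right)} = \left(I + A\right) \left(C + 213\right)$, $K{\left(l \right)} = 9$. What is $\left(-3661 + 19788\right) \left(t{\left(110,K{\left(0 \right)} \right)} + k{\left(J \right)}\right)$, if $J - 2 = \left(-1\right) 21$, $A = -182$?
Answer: $-257822349$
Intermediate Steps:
$t{\left(I,C \right)} = \left(-182 + I\right) \left(213 + C\right)$ ($t{\left(I,C \right)} = \left(I - 182\right) \left(C + 213\right) = \left(-182 + I\right) \left(213 + C\right)$)
$J = -19$ ($J = 2 - 21 = -19$)
$\left(-3661 + 19788\right) \left(t{\left(110,K{\left(0 \right)} \right)} + k{\left(J \right)}\right) = \left(-3661 + 19788\right) \left(\left(-38766 - 1638 + 213 \cdot 110 + 9 \cdot 110\right) - 3\right) = 16127 \left(\left(-38766 - 1638 + 23430 + 990\right) - 3\right) = 16127 \left(-15984 - 3\right) = 16127 \left(-15987\right) = -257822349$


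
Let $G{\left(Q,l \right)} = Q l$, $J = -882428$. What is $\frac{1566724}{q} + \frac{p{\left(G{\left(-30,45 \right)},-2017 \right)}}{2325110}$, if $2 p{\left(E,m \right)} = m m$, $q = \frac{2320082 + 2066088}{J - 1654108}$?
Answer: $- \frac{21741408761991307}{23996065244} \approx -9.0604 \cdot 10^{5}$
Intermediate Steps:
$q = - \frac{129005}{74604}$ ($q = \frac{2320082 + 2066088}{-882428 - 1654108} = \frac{4386170}{-2536536} = 4386170 \left(- \frac{1}{2536536}\right) = - \frac{129005}{74604} \approx -1.7292$)
$p{\left(E,m \right)} = \frac{m^{2}}{2}$ ($p{\left(E,m \right)} = \frac{m m}{2} = \frac{m^{2}}{2}$)
$\frac{1566724}{q} + \frac{p{\left(G{\left(-30,45 \right)},-2017 \right)}}{2325110} = \frac{1566724}{- \frac{129005}{74604}} + \frac{\frac{1}{2} \left(-2017\right)^{2}}{2325110} = 1566724 \left(- \frac{74604}{129005}\right) + \frac{1}{2} \cdot 4068289 \cdot \frac{1}{2325110} = - \frac{116883877296}{129005} + \frac{4068289}{2} \cdot \frac{1}{2325110} = - \frac{116883877296}{129005} + \frac{4068289}{4650220} = - \frac{21741408761991307}{23996065244}$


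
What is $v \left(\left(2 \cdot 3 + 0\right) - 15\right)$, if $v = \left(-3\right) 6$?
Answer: $162$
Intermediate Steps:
$v = -18$
$v \left(\left(2 \cdot 3 + 0\right) - 15\right) = - 18 \left(\left(2 \cdot 3 + 0\right) - 15\right) = - 18 \left(\left(6 + 0\right) - 15\right) = - 18 \left(6 - 15\right) = \left(-18\right) \left(-9\right) = 162$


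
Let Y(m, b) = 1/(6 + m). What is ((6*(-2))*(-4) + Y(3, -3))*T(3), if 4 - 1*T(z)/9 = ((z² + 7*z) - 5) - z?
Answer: -7794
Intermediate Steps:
T(z) = 81 - 54*z - 9*z² (T(z) = 36 - 9*(((z² + 7*z) - 5) - z) = 36 - 9*((-5 + z² + 7*z) - z) = 36 - 9*(-5 + z² + 6*z) = 36 + (45 - 54*z - 9*z²) = 81 - 54*z - 9*z²)
((6*(-2))*(-4) + Y(3, -3))*T(3) = ((6*(-2))*(-4) + 1/(6 + 3))*(81 - 54*3 - 9*3²) = (-12*(-4) + 1/9)*(81 - 162 - 9*9) = (48 + ⅑)*(81 - 162 - 81) = (433/9)*(-162) = -7794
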